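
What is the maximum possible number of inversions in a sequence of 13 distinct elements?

The maximum occurs when the array is in strictly decreasing order: every one of the C(13, 2) pairs is inverted.
C(13, 2) = 13·12/2 = 78

78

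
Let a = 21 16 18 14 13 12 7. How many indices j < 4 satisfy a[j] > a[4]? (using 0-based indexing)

4

The element at index 4 is 13.
Elements before it: 21, 16, 18, 14
Those larger than 13: 21, 16, 18, 14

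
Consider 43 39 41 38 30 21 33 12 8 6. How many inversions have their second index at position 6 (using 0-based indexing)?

4 such elements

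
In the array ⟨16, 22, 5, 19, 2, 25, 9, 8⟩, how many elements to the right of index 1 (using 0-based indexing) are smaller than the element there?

5 such elements

The element at index 1 is 22.
Elements after it: 5, 19, 2, 25, 9, 8
Those smaller than 22: 5, 19, 2, 9, 8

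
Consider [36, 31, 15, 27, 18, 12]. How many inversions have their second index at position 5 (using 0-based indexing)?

5

The element at index 5 is 12.
Elements before it: 36, 31, 15, 27, 18
Those larger than 12: 36, 31, 15, 27, 18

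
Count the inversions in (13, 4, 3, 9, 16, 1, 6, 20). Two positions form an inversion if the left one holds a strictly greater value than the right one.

12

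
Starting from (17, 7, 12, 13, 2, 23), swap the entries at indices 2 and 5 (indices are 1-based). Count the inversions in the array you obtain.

Positions 2 and 5 hold 7 and 2; after swapping, the array is [17, 2, 12, 13, 7, 23].
Element-by-element contributions:
17 → 2, 12, 13, 7 → 4
2 → none → 0
12 → 7 → 1
13 → 7 → 1
7 → none → 0
23 → none → 0
Sum: 4 + 0 + 1 + 1 + 0 + 0 = 6

Inversions: 6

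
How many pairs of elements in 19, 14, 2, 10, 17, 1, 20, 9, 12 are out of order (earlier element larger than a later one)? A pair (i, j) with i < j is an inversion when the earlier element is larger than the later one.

For each element, count later entries that are smaller:
19 → 14, 2, 10, 17, 1, 9, 12 → 7
14 → 2, 10, 1, 9, 12 → 5
2 → 1 → 1
10 → 1, 9 → 2
17 → 1, 9, 12 → 3
1 → none → 0
20 → 9, 12 → 2
9 → none → 0
12 → none → 0
Sum: 7 + 5 + 1 + 2 + 3 + 0 + 2 + 0 + 0 = 20

There are 20 inversions.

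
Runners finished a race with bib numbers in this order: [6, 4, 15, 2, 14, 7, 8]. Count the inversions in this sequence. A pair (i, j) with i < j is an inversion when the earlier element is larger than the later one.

Out-of-order index pairs (1-indexed):
(1,2): 6 > 4
(1,4): 6 > 2
(2,4): 4 > 2
(3,4): 15 > 2
(3,5): 15 > 14
(3,6): 15 > 7
(3,7): 15 > 8
(5,6): 14 > 7
(5,7): 14 > 8
That's 9 pairs.

9 inversions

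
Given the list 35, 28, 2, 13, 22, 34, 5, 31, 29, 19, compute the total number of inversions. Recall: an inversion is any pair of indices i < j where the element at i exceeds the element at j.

For each element, count later entries that are smaller:
35: 9
28: 5
2: 0
13: 1
22: 2
34: 4
5: 0
31: 2
29: 1
19: 0
Sum: 9 + 5 + 0 + 1 + 2 + 4 + 0 + 2 + 1 + 0 = 24

24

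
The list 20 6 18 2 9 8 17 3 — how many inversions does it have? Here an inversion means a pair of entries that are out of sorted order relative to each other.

18

Count, for each position, how many later elements it exceeds:
20 → 6, 18, 2, 9, 8, 17, 3 → 7
6 → 2, 3 → 2
18 → 2, 9, 8, 17, 3 → 5
2 → none → 0
9 → 8, 3 → 2
8 → 3 → 1
17 → 3 → 1
3 → none → 0
Sum: 7 + 2 + 5 + 0 + 2 + 1 + 1 + 0 = 18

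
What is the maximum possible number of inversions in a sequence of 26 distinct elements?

Inversions: 325

A reversed (strictly descending) arrangement makes every pair an inversion, giving C(26, 2) inversions.
C(26, 2) = 26·25/2 = 325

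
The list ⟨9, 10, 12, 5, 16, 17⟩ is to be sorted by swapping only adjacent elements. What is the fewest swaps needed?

There are 3 adjacent swaps.

Minimum adjacent swaps = number of inversions (each swap of adjacent out-of-order elements removes one inversion and no swap can remove more).
Count inversions — for each element, later elements that are smaller:
9: 5 → 1
10: 5 → 1
12: 5 → 1
5: none → 0
16: none → 0
17: none → 0
Total inversions: 1 + 1 + 1 + 0 + 0 + 0 = 3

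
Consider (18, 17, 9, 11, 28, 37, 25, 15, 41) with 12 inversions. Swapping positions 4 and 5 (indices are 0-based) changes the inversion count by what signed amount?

+1

Positions 4 and 5 hold 28 and 37; after swapping, the array is [18, 17, 9, 11, 37, 28, 25, 15, 41].
Sweep left to right; for each value list the smaller values that follow it:
18 → 17, 9, 11, 15 → 4
17 → 9, 11, 15 → 3
9 → none → 0
11 → none → 0
37 → 28, 25, 15 → 3
28 → 25, 15 → 2
25 → 15 → 1
15 → none → 0
41 → none → 0
Sum: 4 + 3 + 0 + 0 + 3 + 2 + 1 + 0 + 0 = 13
Change: 13 − 12 = +1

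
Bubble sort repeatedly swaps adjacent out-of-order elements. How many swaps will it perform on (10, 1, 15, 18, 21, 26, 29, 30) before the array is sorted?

The minimum number of adjacent swaps to sort an array equals its inversion count, since every such swap removes exactly one inversion.
Count inversions — for each element, later elements that are smaller:
10: 1 → 1
1: none → 0
15: none → 0
18: none → 0
21: none → 0
26: none → 0
29: none → 0
30: none → 0
Total inversions: 1 + 0 + 0 + 0 + 0 + 0 + 0 + 0 = 1

There is 1 adjacent swap.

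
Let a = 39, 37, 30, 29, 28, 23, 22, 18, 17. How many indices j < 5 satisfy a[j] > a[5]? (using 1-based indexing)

4

The element at index 5 is 28.
Elements before it: 39, 37, 30, 29
Those larger than 28: 39, 37, 30, 29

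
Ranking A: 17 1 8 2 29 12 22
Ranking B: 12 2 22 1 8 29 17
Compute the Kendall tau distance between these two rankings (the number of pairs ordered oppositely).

Assign each item its position (1..7) in the first ordering, then rewrite the second ordering as that position sequence:
positions: 17→1, 1→2, 8→3, 2→4, 29→5, 12→6, 22→7
second ordering as positions: [6, 4, 7, 2, 3, 5, 1]
Discordant pairs = inversions in this position sequence.
6: 4, 2, 3, 5, 1 → 5
4: 2, 3, 1 → 3
7: 2, 3, 5, 1 → 4
2: 1 → 1
3: 1 → 1
5: 1 → 1
1: 0
Total: 5 + 3 + 4 + 1 + 1 + 1 + 0 = 15

15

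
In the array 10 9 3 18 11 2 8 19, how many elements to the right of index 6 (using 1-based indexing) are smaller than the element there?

0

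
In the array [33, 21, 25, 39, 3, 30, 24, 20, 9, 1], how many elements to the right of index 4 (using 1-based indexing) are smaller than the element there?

The element at index 4 is 39.
Elements after it: 3, 30, 24, 20, 9, 1
Those smaller than 39: 3, 30, 24, 20, 9, 1

6 such elements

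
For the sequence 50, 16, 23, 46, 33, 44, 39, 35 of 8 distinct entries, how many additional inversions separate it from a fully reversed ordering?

14

Maximum inversions for 8 distinct elements is C(8, 2) = 8·7/2 = 28.
Current inversions — for each element, count later smaller elements:
50: 7
16: 0
23: 0
46: 4
33: 0
44: 2
39: 1
35: 0
Current total: 7 + 0 + 0 + 4 + 0 + 2 + 1 + 0 = 14
Shortfall: 28 − 14 = 14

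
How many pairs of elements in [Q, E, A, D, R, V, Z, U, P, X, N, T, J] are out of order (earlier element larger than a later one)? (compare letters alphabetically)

For each element, count later entries that are smaller:
Q: 6
E: 2
A: 0
D: 0
R: 3
V: 5
Z: 6
U: 4
P: 2
X: 3
N: 1
T: 1
J: 0
Sum: 6 + 2 + 0 + 0 + 3 + 5 + 6 + 4 + 2 + 3 + 1 + 1 + 0 = 33

33 inversions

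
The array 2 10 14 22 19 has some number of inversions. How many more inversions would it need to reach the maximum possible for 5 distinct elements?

9 inversions short

Maximum inversions for 5 distinct elements is C(5, 2) = 5·4/2 = 10.
Current inversions — for each element, count later smaller elements:
2: 0
10: 0
14: 0
22: 1
19: 0
Current total: 0 + 0 + 0 + 1 + 0 = 1
Shortfall: 10 − 1 = 9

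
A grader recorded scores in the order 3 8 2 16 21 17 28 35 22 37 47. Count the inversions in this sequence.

5

Sweep left to right; for each value list the smaller values that follow it:
3 → 2 → 1
8 → 2 → 1
2 → none → 0
16 → none → 0
21 → 17 → 1
17 → none → 0
28 → 22 → 1
35 → 22 → 1
22 → none → 0
37 → none → 0
47 → none → 0
Sum: 1 + 1 + 0 + 0 + 1 + 0 + 1 + 1 + 0 + 0 + 0 = 5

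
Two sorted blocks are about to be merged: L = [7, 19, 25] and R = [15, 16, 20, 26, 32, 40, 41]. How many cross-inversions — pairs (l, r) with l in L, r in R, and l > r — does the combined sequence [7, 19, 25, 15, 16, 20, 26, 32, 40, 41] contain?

For each element r of the right run, count left-run elements greater than r:
r = 15: 19, 25 → 2
r = 16: 19, 25 → 2
r = 20: 25 → 1
r = 26: none → 0
r = 32: none → 0
r = 40: none → 0
r = 41: none → 0
Cross-inversions: 2 + 2 + 1 + 0 + 0 + 0 + 0 = 5

5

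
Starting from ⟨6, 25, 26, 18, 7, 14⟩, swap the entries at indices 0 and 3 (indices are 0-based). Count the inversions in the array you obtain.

There are 9 inversions.

Positions 0 and 3 hold 6 and 18; after swapping, the array is [18, 25, 26, 6, 7, 14].
Sweep left to right; for each value list the smaller values that follow it:
18: 3
25: 3
26: 3
6: 0
7: 0
14: 0
Sum: 3 + 3 + 3 + 0 + 0 + 0 = 9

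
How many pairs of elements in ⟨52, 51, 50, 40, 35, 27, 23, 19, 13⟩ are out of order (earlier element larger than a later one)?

For each element, count later entries that are smaller:
52 → 51, 50, 40, 35, 27, 23, 19, 13 → 8
51 → 50, 40, 35, 27, 23, 19, 13 → 7
50 → 40, 35, 27, 23, 19, 13 → 6
40 → 35, 27, 23, 19, 13 → 5
35 → 27, 23, 19, 13 → 4
27 → 23, 19, 13 → 3
23 → 19, 13 → 2
19 → 13 → 1
13 → none → 0
Sum: 8 + 7 + 6 + 5 + 4 + 3 + 2 + 1 + 0 = 36

There are 36 inversions.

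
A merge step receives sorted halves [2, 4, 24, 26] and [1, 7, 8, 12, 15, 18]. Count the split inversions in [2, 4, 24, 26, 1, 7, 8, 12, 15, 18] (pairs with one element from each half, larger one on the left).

14 split inversions

Take each right-half value and tally the left-half values above it:
r = 1: 2, 4, 24, 26 → 4
r = 7: 24, 26 → 2
r = 8: 24, 26 → 2
r = 12: 24, 26 → 2
r = 15: 24, 26 → 2
r = 18: 24, 26 → 2
Cross-inversions: 4 + 2 + 2 + 2 + 2 + 2 = 14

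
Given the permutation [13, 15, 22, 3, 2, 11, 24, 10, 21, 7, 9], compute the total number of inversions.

Element-by-element contributions:
13 → 3, 2, 11, 10, 7, 9 → 6
15 → 3, 2, 11, 10, 7, 9 → 6
22 → 3, 2, 11, 10, 21, 7, 9 → 7
3 → 2 → 1
2 → none → 0
11 → 10, 7, 9 → 3
24 → 10, 21, 7, 9 → 4
10 → 7, 9 → 2
21 → 7, 9 → 2
7 → none → 0
9 → none → 0
Sum: 6 + 6 + 7 + 1 + 0 + 3 + 4 + 2 + 2 + 0 + 0 = 31

31 out-of-order pairs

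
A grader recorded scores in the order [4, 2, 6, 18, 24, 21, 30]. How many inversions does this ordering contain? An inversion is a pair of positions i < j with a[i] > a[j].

2 out-of-order pairs

Listing every pair i<j with a[i]>a[j] (using 1-based positions):
(1,2): 4 > 2
(5,6): 24 > 21
That's 2 pairs.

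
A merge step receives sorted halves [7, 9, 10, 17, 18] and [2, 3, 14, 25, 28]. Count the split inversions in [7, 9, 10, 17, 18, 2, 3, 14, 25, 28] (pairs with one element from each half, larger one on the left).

12 cross-inversions

Take each right-half value and tally the left-half values above it:
r = 2: 7, 9, 10, 17, 18 → 5
r = 3: 7, 9, 10, 17, 18 → 5
r = 14: 17, 18 → 2
r = 25: none → 0
r = 28: none → 0
Cross-inversions: 5 + 5 + 2 + 0 + 0 = 12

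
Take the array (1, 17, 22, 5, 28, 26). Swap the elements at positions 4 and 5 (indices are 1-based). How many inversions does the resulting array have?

Positions 4 and 5 hold 5 and 28; after swapping, the array is [1, 17, 22, 28, 5, 26].
For each element, count later entries that are smaller:
1 → none → 0
17 → 5 → 1
22 → 5 → 1
28 → 5, 26 → 2
5 → none → 0
26 → none → 0
Sum: 0 + 1 + 1 + 2 + 0 + 0 = 4

4 inversions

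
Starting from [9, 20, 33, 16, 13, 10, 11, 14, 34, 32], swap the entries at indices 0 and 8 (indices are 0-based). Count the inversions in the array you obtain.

33

Positions 0 and 8 hold 9 and 34; after swapping, the array is [34, 20, 33, 16, 13, 10, 11, 14, 9, 32].
Sweep left to right; for each value list the smaller values that follow it:
34: 9
20: 6
33: 7
16: 5
13: 3
10: 1
11: 1
14: 1
9: 0
32: 0
Sum: 9 + 6 + 7 + 5 + 3 + 1 + 1 + 1 + 0 + 0 = 33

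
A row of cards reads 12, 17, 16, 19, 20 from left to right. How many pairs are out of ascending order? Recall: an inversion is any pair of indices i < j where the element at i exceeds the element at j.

1 inversion

Inversion pairs (indices are 1-based):
(2,3): 17 > 16
That's 1 pair.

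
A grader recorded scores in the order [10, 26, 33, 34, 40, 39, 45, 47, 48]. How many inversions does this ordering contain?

1

Element-by-element contributions:
10: 0
26: 0
33: 0
34: 0
40: 1
39: 0
45: 0
47: 0
48: 0
Sum: 0 + 0 + 0 + 0 + 1 + 0 + 0 + 0 + 0 = 1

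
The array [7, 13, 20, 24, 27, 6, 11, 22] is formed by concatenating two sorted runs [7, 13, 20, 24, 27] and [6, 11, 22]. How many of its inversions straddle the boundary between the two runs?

Split inversions: 11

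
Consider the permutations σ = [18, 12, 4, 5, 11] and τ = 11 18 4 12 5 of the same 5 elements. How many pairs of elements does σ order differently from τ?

5 discordant pairs

Assign each item its position (1..5) in the first ordering, then rewrite the second ordering as that position sequence:
positions: 18→1, 12→2, 4→3, 5→4, 11→5
second ordering as positions: [5, 1, 3, 2, 4]
Discordant pairs = inversions in this position sequence.
5: 1, 3, 2, 4 → 4
1: 0
3: 2 → 1
2: 0
4: 0
Total: 4 + 0 + 1 + 0 + 0 = 5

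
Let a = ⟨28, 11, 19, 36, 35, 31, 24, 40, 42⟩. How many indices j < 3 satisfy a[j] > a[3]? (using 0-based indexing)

0

The element at index 3 is 36.
Elements before it: 28, 11, 19
None of them are larger than 36.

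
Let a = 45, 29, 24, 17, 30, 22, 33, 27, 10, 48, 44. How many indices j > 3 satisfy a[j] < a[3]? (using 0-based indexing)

The element at index 3 is 17.
Elements after it: 30, 22, 33, 27, 10, 48, 44
Those smaller than 17: 10

1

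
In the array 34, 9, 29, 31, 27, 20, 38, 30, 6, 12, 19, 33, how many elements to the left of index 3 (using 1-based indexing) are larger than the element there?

1 such element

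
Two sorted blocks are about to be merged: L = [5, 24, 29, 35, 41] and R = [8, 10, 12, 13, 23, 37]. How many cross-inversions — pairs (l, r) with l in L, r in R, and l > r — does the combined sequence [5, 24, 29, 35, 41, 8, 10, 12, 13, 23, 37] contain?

21 split inversions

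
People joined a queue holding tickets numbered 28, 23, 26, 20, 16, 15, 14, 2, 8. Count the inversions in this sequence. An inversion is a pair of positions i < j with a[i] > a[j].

34 inversions

For each element, count later entries that are smaller:
28: 8
23: 6
26: 6
20: 5
16: 4
15: 3
14: 2
2: 0
8: 0
Sum: 8 + 6 + 6 + 5 + 4 + 3 + 2 + 0 + 0 = 34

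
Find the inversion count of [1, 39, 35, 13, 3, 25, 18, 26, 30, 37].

Count, for each position, how many later elements it exceeds:
1: 0
39: 8
35: 6
13: 1
3: 0
25: 1
18: 0
26: 0
30: 0
37: 0
Sum: 0 + 8 + 6 + 1 + 0 + 1 + 0 + 0 + 0 + 0 = 16

Inversions: 16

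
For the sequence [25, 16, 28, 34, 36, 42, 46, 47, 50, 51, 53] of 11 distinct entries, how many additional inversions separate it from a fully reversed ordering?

54

Maximum inversions for 11 distinct elements is C(11, 2) = 11·10/2 = 55.
Current inversions — for each element, count later smaller elements:
25: 1
16: 0
28: 0
34: 0
36: 0
42: 0
46: 0
47: 0
50: 0
51: 0
53: 0
Current total: 1 + 0 + 0 + 0 + 0 + 0 + 0 + 0 + 0 + 0 + 0 = 1
Shortfall: 55 − 1 = 54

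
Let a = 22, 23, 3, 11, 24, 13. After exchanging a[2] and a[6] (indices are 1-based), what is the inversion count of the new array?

Inversions: 6

Positions 2 and 6 hold 23 and 13; after swapping, the array is [22, 13, 3, 11, 24, 23].
Sweep left to right; for each value list the smaller values that follow it:
22: 3
13: 2
3: 0
11: 0
24: 1
23: 0
Sum: 3 + 2 + 0 + 0 + 1 + 0 = 6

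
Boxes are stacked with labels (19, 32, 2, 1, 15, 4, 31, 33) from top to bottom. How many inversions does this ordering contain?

11

For each element, count later entries that are smaller:
19 → 2, 1, 15, 4 → 4
32 → 2, 1, 15, 4, 31 → 5
2 → 1 → 1
1 → none → 0
15 → 4 → 1
4 → none → 0
31 → none → 0
33 → none → 0
Sum: 4 + 5 + 1 + 0 + 1 + 0 + 0 + 0 = 11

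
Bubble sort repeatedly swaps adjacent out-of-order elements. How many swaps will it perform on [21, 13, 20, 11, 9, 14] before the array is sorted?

Minimum adjacent swaps = number of inversions (each swap of adjacent out-of-order elements removes one inversion and no swap can remove more).
Count inversions — for each element, later elements that are smaller:
21: 13, 20, 11, 9, 14 → 5
13: 11, 9 → 2
20: 11, 9, 14 → 3
11: 9 → 1
9: none → 0
14: none → 0
Total inversions: 5 + 2 + 3 + 1 + 0 + 0 = 11

Adjacent swaps: 11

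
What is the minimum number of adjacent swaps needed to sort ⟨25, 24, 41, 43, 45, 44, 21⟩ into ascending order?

The minimum number of adjacent swaps to sort an array equals its inversion count, since every such swap removes exactly one inversion.
Count inversions — for each element, later elements that are smaller:
25: 24, 21 → 2
24: 21 → 1
41: 21 → 1
43: 21 → 1
45: 44, 21 → 2
44: 21 → 1
21: none → 0
Total inversions: 2 + 1 + 1 + 1 + 2 + 1 + 0 = 8

There are 8 swaps.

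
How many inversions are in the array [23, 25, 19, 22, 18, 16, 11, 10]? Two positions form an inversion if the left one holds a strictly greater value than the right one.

For each element, count later entries that are smaller:
23: 6
25: 6
19: 4
22: 4
18: 3
16: 2
11: 1
10: 0
Sum: 6 + 6 + 4 + 4 + 3 + 2 + 1 + 0 = 26

26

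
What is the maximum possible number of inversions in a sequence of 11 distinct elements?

55 inversions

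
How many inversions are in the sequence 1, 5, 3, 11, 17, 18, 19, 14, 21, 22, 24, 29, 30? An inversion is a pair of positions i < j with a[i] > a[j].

Count, for each position, how many later elements it exceeds:
1: 0
5: 1
3: 0
11: 0
17: 1
18: 1
19: 1
14: 0
21: 0
22: 0
24: 0
29: 0
30: 0
Sum: 0 + 1 + 0 + 0 + 1 + 1 + 1 + 0 + 0 + 0 + 0 + 0 + 0 = 4

4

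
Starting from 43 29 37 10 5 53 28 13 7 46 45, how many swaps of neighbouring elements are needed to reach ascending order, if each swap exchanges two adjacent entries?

28 swaps

The minimum number of adjacent swaps to sort an array equals its inversion count, since every such swap removes exactly one inversion.
Count inversions — for each element, later elements that are smaller:
43: 29, 37, 10, 5, 28, 13, 7 → 7
29: 10, 5, 28, 13, 7 → 5
37: 10, 5, 28, 13, 7 → 5
10: 5, 7 → 2
5: none → 0
53: 28, 13, 7, 46, 45 → 5
28: 13, 7 → 2
13: 7 → 1
7: none → 0
46: 45 → 1
45: none → 0
Total inversions: 7 + 5 + 5 + 2 + 0 + 5 + 2 + 1 + 0 + 1 + 0 = 28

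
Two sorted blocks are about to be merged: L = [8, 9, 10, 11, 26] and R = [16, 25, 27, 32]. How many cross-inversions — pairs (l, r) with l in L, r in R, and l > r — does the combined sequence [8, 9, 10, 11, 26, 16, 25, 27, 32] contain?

2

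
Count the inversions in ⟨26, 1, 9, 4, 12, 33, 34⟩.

5 inversions

For each element, count later entries that are smaller:
26: 4
1: 0
9: 1
4: 0
12: 0
33: 0
34: 0
Sum: 4 + 0 + 1 + 0 + 0 + 0 + 0 = 5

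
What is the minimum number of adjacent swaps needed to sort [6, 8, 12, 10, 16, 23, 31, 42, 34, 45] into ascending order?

2 swaps

Each adjacent swap fixes exactly one inversion, so the minimum swap count equals the number of inversions.
Count inversions — for each element, later elements that are smaller:
6: none → 0
8: none → 0
12: 10 → 1
10: none → 0
16: none → 0
23: none → 0
31: none → 0
42: 34 → 1
34: none → 0
45: none → 0
Total inversions: 0 + 0 + 1 + 0 + 0 + 0 + 0 + 1 + 0 + 0 = 2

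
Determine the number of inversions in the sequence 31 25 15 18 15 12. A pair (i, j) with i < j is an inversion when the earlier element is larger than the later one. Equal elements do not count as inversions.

There are 13 out-of-order pairs.

For each element, count later entries that are smaller:
31: 5
25: 4
15: 1
18: 2
15: 1
12: 0
Sum: 5 + 4 + 1 + 2 + 1 + 0 = 13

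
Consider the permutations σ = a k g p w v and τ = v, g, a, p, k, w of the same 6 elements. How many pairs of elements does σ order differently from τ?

Assign each item its position (1..6) in the first ordering, then rewrite the second ordering as that position sequence:
positions: a→1, k→2, g→3, p→4, w→5, v→6
second ordering as positions: [6, 3, 1, 4, 2, 5]
Discordant pairs = inversions in this position sequence.
6: 3, 1, 4, 2, 5 → 5
3: 1, 2 → 2
1: 0
4: 2 → 1
2: 0
5: 0
Total: 5 + 2 + 0 + 1 + 0 + 0 = 8

Discordant pairs: 8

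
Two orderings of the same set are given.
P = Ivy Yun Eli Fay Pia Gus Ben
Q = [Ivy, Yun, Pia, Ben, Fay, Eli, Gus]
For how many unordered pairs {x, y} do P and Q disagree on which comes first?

6

Assign each item its position (1..7) in the first ordering, then rewrite the second ordering as that position sequence:
positions: Ivy→1, Yun→2, Eli→3, Fay→4, Pia→5, Gus→6, Ben→7
second ordering as positions: [1, 2, 5, 7, 4, 3, 6]
Discordant pairs = inversions in this position sequence.
1: 0
2: 0
5: 4, 3 → 2
7: 4, 3, 6 → 3
4: 3 → 1
3: 0
6: 0
Total: 0 + 0 + 2 + 3 + 1 + 0 + 0 = 6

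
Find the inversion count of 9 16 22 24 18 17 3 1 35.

18

Sweep left to right; for each value list the smaller values that follow it:
9 → 3, 1 → 2
16 → 3, 1 → 2
22 → 18, 17, 3, 1 → 4
24 → 18, 17, 3, 1 → 4
18 → 17, 3, 1 → 3
17 → 3, 1 → 2
3 → 1 → 1
1 → none → 0
35 → none → 0
Sum: 2 + 2 + 4 + 4 + 3 + 2 + 1 + 0 + 0 = 18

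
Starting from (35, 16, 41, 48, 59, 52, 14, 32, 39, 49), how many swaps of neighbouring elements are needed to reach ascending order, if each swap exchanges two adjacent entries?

19 adjacent swaps

Each adjacent swap fixes exactly one inversion, so the minimum swap count equals the number of inversions.
Count inversions — for each element, later elements that are smaller:
35: 16, 14, 32 → 3
16: 14 → 1
41: 14, 32, 39 → 3
48: 14, 32, 39 → 3
59: 52, 14, 32, 39, 49 → 5
52: 14, 32, 39, 49 → 4
14: none → 0
32: none → 0
39: none → 0
49: none → 0
Total inversions: 3 + 1 + 3 + 3 + 5 + 4 + 0 + 0 + 0 + 0 = 19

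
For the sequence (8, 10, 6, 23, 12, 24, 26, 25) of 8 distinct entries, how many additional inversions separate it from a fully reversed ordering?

Maximum inversions for 8 distinct elements is C(8, 2) = 8·7/2 = 28.
Current inversions — for each element, count later smaller elements:
8: 1
10: 1
6: 0
23: 1
12: 0
24: 0
26: 1
25: 0
Current total: 1 + 1 + 0 + 1 + 0 + 0 + 1 + 0 = 4
Shortfall: 28 − 4 = 24

24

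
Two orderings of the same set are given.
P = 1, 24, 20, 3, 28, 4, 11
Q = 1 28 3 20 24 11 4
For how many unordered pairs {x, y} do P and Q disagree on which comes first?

7

Assign each item its position (1..7) in the first ordering, then rewrite the second ordering as that position sequence:
positions: 1→1, 24→2, 20→3, 3→4, 28→5, 4→6, 11→7
second ordering as positions: [1, 5, 4, 3, 2, 7, 6]
Discordant pairs = inversions in this position sequence.
1: 0
5: 4, 3, 2 → 3
4: 3, 2 → 2
3: 2 → 1
2: 0
7: 6 → 1
6: 0
Total: 0 + 3 + 2 + 1 + 0 + 1 + 0 = 7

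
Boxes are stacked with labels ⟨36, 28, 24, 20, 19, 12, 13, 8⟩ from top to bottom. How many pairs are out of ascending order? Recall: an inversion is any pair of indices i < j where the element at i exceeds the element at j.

Sweep left to right; for each value list the smaller values that follow it:
36 → 28, 24, 20, 19, 12, 13, 8 → 7
28 → 24, 20, 19, 12, 13, 8 → 6
24 → 20, 19, 12, 13, 8 → 5
20 → 19, 12, 13, 8 → 4
19 → 12, 13, 8 → 3
12 → 8 → 1
13 → 8 → 1
8 → none → 0
Sum: 7 + 6 + 5 + 4 + 3 + 1 + 1 + 0 = 27

27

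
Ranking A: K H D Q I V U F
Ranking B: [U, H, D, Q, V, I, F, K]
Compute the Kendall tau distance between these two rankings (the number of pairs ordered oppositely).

13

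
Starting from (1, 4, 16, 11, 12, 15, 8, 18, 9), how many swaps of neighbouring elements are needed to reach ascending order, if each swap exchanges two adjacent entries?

There are 12 swaps.

Each adjacent swap fixes exactly one inversion, so the minimum swap count equals the number of inversions.
Count inversions — for each element, later elements that are smaller:
1: none → 0
4: none → 0
16: 11, 12, 15, 8, 9 → 5
11: 8, 9 → 2
12: 8, 9 → 2
15: 8, 9 → 2
8: none → 0
18: 9 → 1
9: none → 0
Total inversions: 0 + 0 + 5 + 2 + 2 + 2 + 0 + 1 + 0 = 12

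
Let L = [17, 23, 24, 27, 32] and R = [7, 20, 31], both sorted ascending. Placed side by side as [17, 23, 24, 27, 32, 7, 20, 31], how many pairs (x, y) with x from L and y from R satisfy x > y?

For each element r of the right run, count left-run elements greater than r:
r = 7: 17, 23, 24, 27, 32 → 5
r = 20: 23, 24, 27, 32 → 4
r = 31: 32 → 1
Cross-inversions: 5 + 4 + 1 = 10

Split inversions: 10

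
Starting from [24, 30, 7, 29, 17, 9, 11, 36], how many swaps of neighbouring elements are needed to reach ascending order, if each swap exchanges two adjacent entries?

Minimum adjacent swaps = number of inversions (each swap of adjacent out-of-order elements removes one inversion and no swap can remove more).
Count inversions — for each element, later elements that are smaller:
24: 7, 17, 9, 11 → 4
30: 7, 29, 17, 9, 11 → 5
7: none → 0
29: 17, 9, 11 → 3
17: 9, 11 → 2
9: none → 0
11: none → 0
36: none → 0
Total inversions: 4 + 5 + 0 + 3 + 2 + 0 + 0 + 0 = 14

14 swaps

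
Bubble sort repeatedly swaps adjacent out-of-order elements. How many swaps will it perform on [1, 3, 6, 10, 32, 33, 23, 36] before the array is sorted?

2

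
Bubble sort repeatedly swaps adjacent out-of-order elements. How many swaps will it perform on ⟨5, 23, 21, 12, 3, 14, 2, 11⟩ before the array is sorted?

The minimum number of adjacent swaps to sort an array equals its inversion count, since every such swap removes exactly one inversion.
Count inversions — for each element, later elements that are smaller:
5: 3, 2 → 2
23: 21, 12, 3, 14, 2, 11 → 6
21: 12, 3, 14, 2, 11 → 5
12: 3, 2, 11 → 3
3: 2 → 1
14: 2, 11 → 2
2: none → 0
11: none → 0
Total inversions: 2 + 6 + 5 + 3 + 1 + 2 + 0 + 0 = 19

19 swaps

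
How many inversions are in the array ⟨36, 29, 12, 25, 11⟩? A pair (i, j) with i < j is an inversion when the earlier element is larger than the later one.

9 out-of-order pairs

Listing every pair i<j with a[i]>a[j] (using 1-based positions):
(1,2): 36 > 29
(1,3): 36 > 12
(1,4): 36 > 25
(1,5): 36 > 11
(2,3): 29 > 12
(2,4): 29 > 25
(2,5): 29 > 11
(3,5): 12 > 11
(4,5): 25 > 11
That's 9 pairs.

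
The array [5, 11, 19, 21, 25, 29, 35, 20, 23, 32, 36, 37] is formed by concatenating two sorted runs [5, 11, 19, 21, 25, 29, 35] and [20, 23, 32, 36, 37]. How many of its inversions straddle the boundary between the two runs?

8 cross-inversions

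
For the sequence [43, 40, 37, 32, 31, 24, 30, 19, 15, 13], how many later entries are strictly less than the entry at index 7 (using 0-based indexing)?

The element at index 7 is 19.
Elements after it: 15, 13
Those smaller than 19: 15, 13

2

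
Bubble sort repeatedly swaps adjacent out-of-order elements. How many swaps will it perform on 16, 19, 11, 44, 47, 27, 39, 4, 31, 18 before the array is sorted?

22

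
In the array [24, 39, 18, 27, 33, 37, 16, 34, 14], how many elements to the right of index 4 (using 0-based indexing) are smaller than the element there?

2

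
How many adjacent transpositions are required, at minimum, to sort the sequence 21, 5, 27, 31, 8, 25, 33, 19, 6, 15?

24

The minimum number of adjacent swaps to sort an array equals its inversion count, since every such swap removes exactly one inversion.
Count inversions — for each element, later elements that are smaller:
21: 5, 8, 19, 6, 15 → 5
5: none → 0
27: 8, 25, 19, 6, 15 → 5
31: 8, 25, 19, 6, 15 → 5
8: 6 → 1
25: 19, 6, 15 → 3
33: 19, 6, 15 → 3
19: 6, 15 → 2
6: none → 0
15: none → 0
Total inversions: 5 + 0 + 5 + 5 + 1 + 3 + 3 + 2 + 0 + 0 = 24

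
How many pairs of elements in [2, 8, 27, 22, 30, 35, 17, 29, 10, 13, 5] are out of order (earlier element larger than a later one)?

28

Sweep left to right; for each value list the smaller values that follow it:
2 → none → 0
8 → 5 → 1
27 → 22, 17, 10, 13, 5 → 5
22 → 17, 10, 13, 5 → 4
30 → 17, 29, 10, 13, 5 → 5
35 → 17, 29, 10, 13, 5 → 5
17 → 10, 13, 5 → 3
29 → 10, 13, 5 → 3
10 → 5 → 1
13 → 5 → 1
5 → none → 0
Sum: 0 + 1 + 5 + 4 + 5 + 5 + 3 + 3 + 1 + 1 + 0 = 28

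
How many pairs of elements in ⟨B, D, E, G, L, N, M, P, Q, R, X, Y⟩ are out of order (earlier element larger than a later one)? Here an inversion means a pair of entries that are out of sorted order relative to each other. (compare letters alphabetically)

Out-of-order pairs: 1

Element-by-element contributions:
B: 0
D: 0
E: 0
G: 0
L: 0
N: 1
M: 0
P: 0
Q: 0
R: 0
X: 0
Y: 0
Sum: 0 + 0 + 0 + 0 + 0 + 1 + 0 + 0 + 0 + 0 + 0 + 0 = 1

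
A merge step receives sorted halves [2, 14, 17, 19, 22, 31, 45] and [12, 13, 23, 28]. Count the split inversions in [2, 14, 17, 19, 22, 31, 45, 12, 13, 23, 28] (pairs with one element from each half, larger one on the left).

16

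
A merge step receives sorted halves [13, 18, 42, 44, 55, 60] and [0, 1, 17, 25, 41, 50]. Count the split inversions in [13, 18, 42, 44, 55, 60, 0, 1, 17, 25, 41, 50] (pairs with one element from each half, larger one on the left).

27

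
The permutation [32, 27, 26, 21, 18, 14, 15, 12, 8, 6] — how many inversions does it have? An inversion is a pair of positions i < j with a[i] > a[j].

Element-by-element contributions:
32 → 27, 26, 21, 18, 14, 15, 12, 8, 6 → 9
27 → 26, 21, 18, 14, 15, 12, 8, 6 → 8
26 → 21, 18, 14, 15, 12, 8, 6 → 7
21 → 18, 14, 15, 12, 8, 6 → 6
18 → 14, 15, 12, 8, 6 → 5
14 → 12, 8, 6 → 3
15 → 12, 8, 6 → 3
12 → 8, 6 → 2
8 → 6 → 1
6 → none → 0
Sum: 9 + 8 + 7 + 6 + 5 + 3 + 3 + 2 + 1 + 0 = 44

44 inversions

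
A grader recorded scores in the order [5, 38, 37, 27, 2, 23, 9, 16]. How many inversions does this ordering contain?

Inversions: 18

Sweep left to right; for each value list the smaller values that follow it:
5 → 2 → 1
38 → 37, 27, 2, 23, 9, 16 → 6
37 → 27, 2, 23, 9, 16 → 5
27 → 2, 23, 9, 16 → 4
2 → none → 0
23 → 9, 16 → 2
9 → none → 0
16 → none → 0
Sum: 1 + 6 + 5 + 4 + 0 + 2 + 0 + 0 = 18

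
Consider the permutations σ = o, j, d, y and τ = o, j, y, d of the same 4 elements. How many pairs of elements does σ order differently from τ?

Assign each item its position (1..4) in the first ordering, then rewrite the second ordering as that position sequence:
positions: o→1, j→2, d→3, y→4
second ordering as positions: [1, 2, 4, 3]
Discordant pairs = inversions in this position sequence.
1: 0
2: 0
4: 3 → 1
3: 0
Total: 0 + 0 + 1 + 0 = 1

1 discordant pair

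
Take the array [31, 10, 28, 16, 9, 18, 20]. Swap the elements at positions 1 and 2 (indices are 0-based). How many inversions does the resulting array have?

13

Positions 1 and 2 hold 10 and 28; after swapping, the array is [31, 28, 10, 16, 9, 18, 20].
For each element, count later entries that are smaller:
31 → 28, 10, 16, 9, 18, 20 → 6
28 → 10, 16, 9, 18, 20 → 5
10 → 9 → 1
16 → 9 → 1
9 → none → 0
18 → none → 0
20 → none → 0
Sum: 6 + 5 + 1 + 1 + 0 + 0 + 0 = 13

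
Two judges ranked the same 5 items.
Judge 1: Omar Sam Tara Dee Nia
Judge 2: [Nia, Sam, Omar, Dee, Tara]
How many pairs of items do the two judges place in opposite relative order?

Discordant pairs: 6

Assign each item its position (1..5) in the first ordering, then rewrite the second ordering as that position sequence:
positions: Omar→1, Sam→2, Tara→3, Dee→4, Nia→5
second ordering as positions: [5, 2, 1, 4, 3]
Discordant pairs = inversions in this position sequence.
5: 2, 1, 4, 3 → 4
2: 1 → 1
1: 0
4: 3 → 1
3: 0
Total: 4 + 1 + 0 + 1 + 0 = 6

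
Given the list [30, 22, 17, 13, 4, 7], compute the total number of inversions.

Inversions: 14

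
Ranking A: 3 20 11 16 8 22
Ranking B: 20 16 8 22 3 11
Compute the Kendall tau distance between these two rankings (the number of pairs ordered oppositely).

Assign each item its position (1..6) in the first ordering, then rewrite the second ordering as that position sequence:
positions: 3→1, 20→2, 11→3, 16→4, 8→5, 22→6
second ordering as positions: [2, 4, 5, 6, 1, 3]
Discordant pairs = inversions in this position sequence.
2: 1 → 1
4: 1, 3 → 2
5: 1, 3 → 2
6: 1, 3 → 2
1: 0
3: 0
Total: 1 + 2 + 2 + 2 + 0 + 0 = 7

There are 7 discordant pairs.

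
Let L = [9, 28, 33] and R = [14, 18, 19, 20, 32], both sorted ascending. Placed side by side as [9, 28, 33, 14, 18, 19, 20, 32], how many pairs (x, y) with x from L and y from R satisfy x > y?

Take each right-half value and tally the left-half values above it:
r = 14: 28, 33 → 2
r = 18: 28, 33 → 2
r = 19: 28, 33 → 2
r = 20: 28, 33 → 2
r = 32: 33 → 1
Cross-inversions: 2 + 2 + 2 + 2 + 1 = 9

There are 9 split inversions.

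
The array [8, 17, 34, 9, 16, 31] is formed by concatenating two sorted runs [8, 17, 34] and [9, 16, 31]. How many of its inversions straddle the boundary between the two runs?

5 cross-inversions

Take each right-half value and tally the left-half values above it:
r = 9: 17, 34 → 2
r = 16: 17, 34 → 2
r = 31: 34 → 1
Cross-inversions: 2 + 2 + 1 = 5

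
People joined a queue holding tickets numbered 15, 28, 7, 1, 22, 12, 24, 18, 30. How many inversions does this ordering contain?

13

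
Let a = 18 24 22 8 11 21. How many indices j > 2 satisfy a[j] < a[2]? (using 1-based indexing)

The element at index 2 is 24.
Elements after it: 22, 8, 11, 21
Those smaller than 24: 22, 8, 11, 21

4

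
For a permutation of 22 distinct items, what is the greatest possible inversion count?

A reversed (strictly descending) arrangement makes every pair an inversion, giving C(22, 2) inversions.
C(22, 2) = 22·21/2 = 231

Inversions: 231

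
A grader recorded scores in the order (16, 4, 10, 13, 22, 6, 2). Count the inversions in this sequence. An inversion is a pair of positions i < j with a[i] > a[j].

Element-by-element contributions:
16: 5
4: 1
10: 2
13: 2
22: 2
6: 1
2: 0
Sum: 5 + 1 + 2 + 2 + 2 + 1 + 0 = 13

13 inversions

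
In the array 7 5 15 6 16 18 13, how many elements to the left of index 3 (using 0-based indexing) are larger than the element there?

The element at index 3 is 6.
Elements before it: 7, 5, 15
Those larger than 6: 7, 15

2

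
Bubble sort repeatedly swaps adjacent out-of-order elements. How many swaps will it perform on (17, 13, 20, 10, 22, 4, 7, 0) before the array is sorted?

Each adjacent swap fixes exactly one inversion, so the minimum swap count equals the number of inversions.
Count inversions — for each element, later elements that are smaller:
17: 13, 10, 4, 7, 0 → 5
13: 10, 4, 7, 0 → 4
20: 10, 4, 7, 0 → 4
10: 4, 7, 0 → 3
22: 4, 7, 0 → 3
4: 0 → 1
7: 0 → 1
0: none → 0
Total inversions: 5 + 4 + 4 + 3 + 3 + 1 + 1 + 0 = 21

There are 21 adjacent swaps.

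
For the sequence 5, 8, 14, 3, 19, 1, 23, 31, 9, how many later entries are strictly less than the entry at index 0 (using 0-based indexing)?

2 such elements

The element at index 0 is 5.
Elements after it: 8, 14, 3, 19, 1, 23, 31, 9
Those smaller than 5: 3, 1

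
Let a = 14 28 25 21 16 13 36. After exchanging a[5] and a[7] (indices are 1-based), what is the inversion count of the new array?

Positions 5 and 7 hold 16 and 36; after swapping, the array is [14, 28, 25, 21, 36, 13, 16].
Count, for each position, how many later elements it exceeds:
14 → 13 → 1
28 → 25, 21, 13, 16 → 4
25 → 21, 13, 16 → 3
21 → 13, 16 → 2
36 → 13, 16 → 2
13 → none → 0
16 → none → 0
Sum: 1 + 4 + 3 + 2 + 2 + 0 + 0 = 12

Inversions: 12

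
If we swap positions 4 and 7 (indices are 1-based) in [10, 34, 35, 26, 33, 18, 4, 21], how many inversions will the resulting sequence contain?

15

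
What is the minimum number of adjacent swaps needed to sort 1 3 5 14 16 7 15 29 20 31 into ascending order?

The minimum number of adjacent swaps to sort an array equals its inversion count, since every such swap removes exactly one inversion.
Count inversions — for each element, later elements that are smaller:
1: none → 0
3: none → 0
5: none → 0
14: 7 → 1
16: 7, 15 → 2
7: none → 0
15: none → 0
29: 20 → 1
20: none → 0
31: none → 0
Total inversions: 0 + 0 + 0 + 1 + 2 + 0 + 0 + 1 + 0 + 0 = 4

4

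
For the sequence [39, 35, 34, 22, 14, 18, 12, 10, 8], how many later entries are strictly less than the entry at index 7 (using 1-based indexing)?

2

The element at index 7 is 12.
Elements after it: 10, 8
Those smaller than 12: 10, 8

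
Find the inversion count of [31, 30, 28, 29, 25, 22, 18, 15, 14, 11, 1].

For each element, count later entries that are smaller:
31 → 30, 28, 29, 25, 22, 18, 15, 14, 11, 1 → 10
30 → 28, 29, 25, 22, 18, 15, 14, 11, 1 → 9
28 → 25, 22, 18, 15, 14, 11, 1 → 7
29 → 25, 22, 18, 15, 14, 11, 1 → 7
25 → 22, 18, 15, 14, 11, 1 → 6
22 → 18, 15, 14, 11, 1 → 5
18 → 15, 14, 11, 1 → 4
15 → 14, 11, 1 → 3
14 → 11, 1 → 2
11 → 1 → 1
1 → none → 0
Sum: 10 + 9 + 7 + 7 + 6 + 5 + 4 + 3 + 2 + 1 + 0 = 54

54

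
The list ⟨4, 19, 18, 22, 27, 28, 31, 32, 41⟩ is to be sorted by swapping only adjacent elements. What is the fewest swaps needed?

Minimum adjacent swaps = number of inversions (each swap of adjacent out-of-order elements removes one inversion and no swap can remove more).
Count inversions — for each element, later elements that are smaller:
4: none → 0
19: 18 → 1
18: none → 0
22: none → 0
27: none → 0
28: none → 0
31: none → 0
32: none → 0
41: none → 0
Total inversions: 0 + 1 + 0 + 0 + 0 + 0 + 0 + 0 + 0 = 1

1 adjacent swap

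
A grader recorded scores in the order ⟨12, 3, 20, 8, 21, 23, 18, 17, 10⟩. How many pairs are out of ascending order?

Element-by-element contributions:
12: 3
3: 0
20: 4
8: 0
21: 3
23: 3
18: 2
17: 1
10: 0
Sum: 3 + 0 + 4 + 0 + 3 + 3 + 2 + 1 + 0 = 16

16 out-of-order pairs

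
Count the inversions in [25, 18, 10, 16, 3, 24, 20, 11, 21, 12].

25

Sweep left to right; for each value list the smaller values that follow it:
25 → 18, 10, 16, 3, 24, 20, 11, 21, 12 → 9
18 → 10, 16, 3, 11, 12 → 5
10 → 3 → 1
16 → 3, 11, 12 → 3
3 → none → 0
24 → 20, 11, 21, 12 → 4
20 → 11, 12 → 2
11 → none → 0
21 → 12 → 1
12 → none → 0
Sum: 9 + 5 + 1 + 3 + 0 + 4 + 2 + 0 + 1 + 0 = 25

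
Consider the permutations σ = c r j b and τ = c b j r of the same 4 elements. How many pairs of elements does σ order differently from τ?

3 discordant pairs

Assign each item its position (1..4) in the first ordering, then rewrite the second ordering as that position sequence:
positions: c→1, r→2, j→3, b→4
second ordering as positions: [1, 4, 3, 2]
Discordant pairs = inversions in this position sequence.
1: 0
4: 3, 2 → 2
3: 2 → 1
2: 0
Total: 0 + 2 + 1 + 0 = 3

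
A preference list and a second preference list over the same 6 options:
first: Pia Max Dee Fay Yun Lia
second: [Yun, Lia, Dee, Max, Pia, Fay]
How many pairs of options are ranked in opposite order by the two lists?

11 pairs

Assign each item its position (1..6) in the first ordering, then rewrite the second ordering as that position sequence:
positions: Pia→1, Max→2, Dee→3, Fay→4, Yun→5, Lia→6
second ordering as positions: [5, 6, 3, 2, 1, 4]
Discordant pairs = inversions in this position sequence.
5: 3, 2, 1, 4 → 4
6: 3, 2, 1, 4 → 4
3: 2, 1 → 2
2: 1 → 1
1: 0
4: 0
Total: 4 + 4 + 2 + 1 + 0 + 0 = 11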